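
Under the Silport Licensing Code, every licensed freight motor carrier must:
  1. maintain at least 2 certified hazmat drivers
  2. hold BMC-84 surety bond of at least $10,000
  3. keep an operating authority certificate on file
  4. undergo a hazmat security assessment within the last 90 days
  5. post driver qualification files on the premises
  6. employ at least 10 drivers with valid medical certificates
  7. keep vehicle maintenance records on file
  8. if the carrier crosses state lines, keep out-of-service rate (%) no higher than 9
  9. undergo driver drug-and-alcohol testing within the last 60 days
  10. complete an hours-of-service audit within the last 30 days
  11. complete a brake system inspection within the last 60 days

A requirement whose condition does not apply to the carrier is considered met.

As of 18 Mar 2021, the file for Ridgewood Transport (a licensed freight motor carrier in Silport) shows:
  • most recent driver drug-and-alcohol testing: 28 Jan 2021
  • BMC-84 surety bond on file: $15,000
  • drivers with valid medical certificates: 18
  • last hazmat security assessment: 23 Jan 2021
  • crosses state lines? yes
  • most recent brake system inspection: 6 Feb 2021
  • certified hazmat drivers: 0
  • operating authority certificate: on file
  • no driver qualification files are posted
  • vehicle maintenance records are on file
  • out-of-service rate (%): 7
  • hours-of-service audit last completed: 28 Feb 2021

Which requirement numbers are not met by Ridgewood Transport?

1. certified hazmat drivers 0 < 2 → not met
2. BMC-84 surety bond $15,000 ≥ $10,000 → met
3. operating authority certificate present → met
4. hazmat security assessment 54 days ago vs limit 90 → met
5. driver qualification files absent → not met
6. drivers with valid medical certificates 18 ≥ 10 → met
7. vehicle maintenance records present → met
8. condition 'crosses state lines' holds; out-of-service rate (%) 7 ≤ 9 → met
9. driver drug-and-alcohol testing 49 days ago vs limit 60 → met
10. hours-of-service audit 18 days ago vs limit 30 → met
11. brake system inspection 40 days ago vs limit 60 → met
Not met: 1, 5

1, 5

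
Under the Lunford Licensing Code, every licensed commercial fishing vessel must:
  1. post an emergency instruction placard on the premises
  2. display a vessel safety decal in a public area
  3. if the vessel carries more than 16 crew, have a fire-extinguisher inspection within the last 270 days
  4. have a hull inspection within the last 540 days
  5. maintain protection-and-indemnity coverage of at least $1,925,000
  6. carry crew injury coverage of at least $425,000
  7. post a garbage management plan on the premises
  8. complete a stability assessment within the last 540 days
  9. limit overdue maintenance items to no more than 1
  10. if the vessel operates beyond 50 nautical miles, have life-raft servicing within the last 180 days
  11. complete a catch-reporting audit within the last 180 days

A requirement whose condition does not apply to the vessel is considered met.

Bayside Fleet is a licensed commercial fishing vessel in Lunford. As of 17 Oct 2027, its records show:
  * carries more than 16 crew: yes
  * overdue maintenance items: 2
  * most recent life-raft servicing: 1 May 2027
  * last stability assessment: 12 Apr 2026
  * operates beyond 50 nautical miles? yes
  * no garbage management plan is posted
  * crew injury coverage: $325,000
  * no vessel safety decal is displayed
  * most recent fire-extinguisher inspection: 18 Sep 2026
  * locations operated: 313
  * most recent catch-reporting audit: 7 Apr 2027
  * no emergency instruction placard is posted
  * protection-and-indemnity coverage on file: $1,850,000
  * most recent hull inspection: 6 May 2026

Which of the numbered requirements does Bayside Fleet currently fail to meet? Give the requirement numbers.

1, 2, 3, 5, 6, 7, 8, 9, 11

1. emergency instruction placard absent → not met
2. vessel safety decal absent → not met
3. condition 'carries more than 16 crew' holds; fire-extinguisher inspection 394 days ago vs limit 270 → not met
4. hull inspection 529 days ago vs limit 540 → met
5. protection-and-indemnity coverage $1,850,000 < $1,925,000 → not met
6. crew injury coverage $325,000 < $425,000 → not met
7. garbage management plan absent → not met
8. stability assessment 553 days ago vs limit 540 → not met
9. overdue maintenance items 2 > 1 → not met
10. condition 'operates beyond 50 nautical miles' holds; life-raft servicing 169 days ago vs limit 180 → met
11. catch-reporting audit 193 days ago vs limit 180 → not met
Not met: 1, 2, 3, 5, 6, 7, 8, 9, 11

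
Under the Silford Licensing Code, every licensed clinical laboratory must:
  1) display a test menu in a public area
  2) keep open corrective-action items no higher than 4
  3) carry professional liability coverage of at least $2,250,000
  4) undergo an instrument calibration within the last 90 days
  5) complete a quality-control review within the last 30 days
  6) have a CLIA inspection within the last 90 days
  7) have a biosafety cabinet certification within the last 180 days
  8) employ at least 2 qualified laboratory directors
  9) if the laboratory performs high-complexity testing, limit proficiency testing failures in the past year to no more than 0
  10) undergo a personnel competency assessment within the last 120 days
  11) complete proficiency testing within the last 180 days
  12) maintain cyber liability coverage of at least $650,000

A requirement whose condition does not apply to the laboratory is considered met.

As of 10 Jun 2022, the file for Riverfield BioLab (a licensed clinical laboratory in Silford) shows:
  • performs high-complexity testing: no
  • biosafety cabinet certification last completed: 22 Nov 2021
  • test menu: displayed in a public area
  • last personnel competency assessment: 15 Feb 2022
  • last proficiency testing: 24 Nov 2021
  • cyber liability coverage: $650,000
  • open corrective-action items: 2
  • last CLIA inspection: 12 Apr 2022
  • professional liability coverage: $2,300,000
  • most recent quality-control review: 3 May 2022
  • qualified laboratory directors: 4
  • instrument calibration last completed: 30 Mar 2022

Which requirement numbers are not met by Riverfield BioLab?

5, 7, 11

1. test menu present → met
2. open corrective-action items 2 ≤ 4 → met
3. professional liability coverage $2,300,000 ≥ $2,250,000 → met
4. instrument calibration 72 days ago vs limit 90 → met
5. quality-control review 38 days ago vs limit 30 → not met
6. CLIA inspection 59 days ago vs limit 90 → met
7. biosafety cabinet certification 200 days ago vs limit 180 → not met
8. qualified laboratory directors 4 ≥ 2 → met
9. condition 'performs high-complexity testing' does not hold → requirement n/a → met
10. personnel competency assessment 115 days ago vs limit 120 → met
11. proficiency testing 198 days ago vs limit 180 → not met
12. cyber liability coverage $650,000 ≥ $650,000 → met
Not met: 5, 7, 11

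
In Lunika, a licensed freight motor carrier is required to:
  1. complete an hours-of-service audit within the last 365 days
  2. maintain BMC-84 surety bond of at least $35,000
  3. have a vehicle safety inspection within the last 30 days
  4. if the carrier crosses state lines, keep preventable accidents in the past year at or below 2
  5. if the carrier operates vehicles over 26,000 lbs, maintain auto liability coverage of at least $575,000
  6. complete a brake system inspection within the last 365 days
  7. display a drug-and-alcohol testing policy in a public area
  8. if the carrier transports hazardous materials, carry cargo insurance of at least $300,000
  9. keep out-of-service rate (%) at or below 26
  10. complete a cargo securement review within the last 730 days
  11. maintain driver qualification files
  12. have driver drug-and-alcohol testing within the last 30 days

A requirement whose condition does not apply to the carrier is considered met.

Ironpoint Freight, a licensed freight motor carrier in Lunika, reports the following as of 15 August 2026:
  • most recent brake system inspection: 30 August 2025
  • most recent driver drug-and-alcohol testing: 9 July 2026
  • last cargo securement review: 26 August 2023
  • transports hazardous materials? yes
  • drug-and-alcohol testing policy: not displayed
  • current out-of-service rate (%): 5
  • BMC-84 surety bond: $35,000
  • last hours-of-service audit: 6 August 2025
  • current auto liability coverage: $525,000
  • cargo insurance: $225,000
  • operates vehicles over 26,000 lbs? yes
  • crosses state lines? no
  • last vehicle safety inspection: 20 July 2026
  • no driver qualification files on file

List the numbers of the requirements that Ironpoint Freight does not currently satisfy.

1. hours-of-service audit 374 days ago vs limit 365 → not met
2. BMC-84 surety bond $35,000 ≥ $35,000 → met
3. vehicle safety inspection 26 days ago vs limit 30 → met
4. condition 'crosses state lines' does not hold → requirement n/a → met
5. condition 'operates vehicles over 26,000 lbs' holds; auto liability coverage $525,000 < $575,000 → not met
6. brake system inspection 350 days ago vs limit 365 → met
7. drug-and-alcohol testing policy absent → not met
8. condition 'transports hazardous materials' holds; cargo insurance $225,000 < $300,000 → not met
9. out-of-service rate (%) 5 ≤ 26 → met
10. cargo securement review 1085 days ago vs limit 730 → not met
11. driver qualification files absent → not met
12. driver drug-and-alcohol testing 37 days ago vs limit 30 → not met
Not met: 1, 5, 7, 8, 10, 11, 12

1, 5, 7, 8, 10, 11, 12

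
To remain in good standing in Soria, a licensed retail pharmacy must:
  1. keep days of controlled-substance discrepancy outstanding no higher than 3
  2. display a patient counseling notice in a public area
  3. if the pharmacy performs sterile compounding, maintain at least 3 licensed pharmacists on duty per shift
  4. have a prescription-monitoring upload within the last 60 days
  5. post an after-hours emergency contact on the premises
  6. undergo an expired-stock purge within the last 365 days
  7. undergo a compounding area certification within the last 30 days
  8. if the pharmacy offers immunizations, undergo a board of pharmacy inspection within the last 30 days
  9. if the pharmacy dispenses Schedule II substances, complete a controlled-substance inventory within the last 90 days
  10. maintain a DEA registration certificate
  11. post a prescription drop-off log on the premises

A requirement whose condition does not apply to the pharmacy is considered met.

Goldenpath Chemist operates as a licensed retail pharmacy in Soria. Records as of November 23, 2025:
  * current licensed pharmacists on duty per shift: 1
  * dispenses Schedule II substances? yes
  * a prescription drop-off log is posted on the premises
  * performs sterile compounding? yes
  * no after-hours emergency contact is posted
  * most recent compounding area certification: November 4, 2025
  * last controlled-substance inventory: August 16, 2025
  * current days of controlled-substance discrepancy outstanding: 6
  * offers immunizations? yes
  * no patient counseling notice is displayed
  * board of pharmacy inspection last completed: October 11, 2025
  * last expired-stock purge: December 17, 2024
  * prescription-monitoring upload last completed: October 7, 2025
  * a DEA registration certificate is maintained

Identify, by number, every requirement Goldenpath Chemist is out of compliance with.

1. days of controlled-substance discrepancy outstanding 6 > 3 → not met
2. patient counseling notice absent → not met
3. condition 'performs sterile compounding' holds; licensed pharmacists on duty per shift 1 < 3 → not met
4. prescription-monitoring upload 47 days ago vs limit 60 → met
5. after-hours emergency contact absent → not met
6. expired-stock purge 341 days ago vs limit 365 → met
7. compounding area certification 19 days ago vs limit 30 → met
8. condition 'offers immunizations' holds; board of pharmacy inspection 43 days ago vs limit 30 → not met
9. condition 'dispenses Schedule II substances' holds; controlled-substance inventory 99 days ago vs limit 90 → not met
10. DEA registration certificate present → met
11. prescription drop-off log present → met
Not met: 1, 2, 3, 5, 8, 9

1, 2, 3, 5, 8, 9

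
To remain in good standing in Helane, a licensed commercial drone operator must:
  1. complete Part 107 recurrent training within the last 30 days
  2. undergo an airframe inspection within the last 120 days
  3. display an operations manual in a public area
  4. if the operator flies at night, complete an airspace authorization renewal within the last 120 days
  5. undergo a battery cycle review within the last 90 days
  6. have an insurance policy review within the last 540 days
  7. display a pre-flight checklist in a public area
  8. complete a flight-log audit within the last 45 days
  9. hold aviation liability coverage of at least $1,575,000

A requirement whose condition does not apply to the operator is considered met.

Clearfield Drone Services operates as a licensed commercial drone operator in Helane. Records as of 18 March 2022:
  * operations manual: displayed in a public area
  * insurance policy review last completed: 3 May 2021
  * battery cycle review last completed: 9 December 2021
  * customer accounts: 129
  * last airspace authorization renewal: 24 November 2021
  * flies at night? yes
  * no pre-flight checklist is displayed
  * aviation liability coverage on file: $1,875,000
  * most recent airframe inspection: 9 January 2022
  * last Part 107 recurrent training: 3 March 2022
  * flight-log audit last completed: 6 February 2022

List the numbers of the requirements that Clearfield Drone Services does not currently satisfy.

5, 7

1. Part 107 recurrent training 15 days ago vs limit 30 → met
2. airframe inspection 68 days ago vs limit 120 → met
3. operations manual present → met
4. condition 'flies at night' holds; airspace authorization renewal 114 days ago vs limit 120 → met
5. battery cycle review 99 days ago vs limit 90 → not met
6. insurance policy review 319 days ago vs limit 540 → met
7. pre-flight checklist absent → not met
8. flight-log audit 40 days ago vs limit 45 → met
9. aviation liability coverage $1,875,000 ≥ $1,575,000 → met
Not met: 5, 7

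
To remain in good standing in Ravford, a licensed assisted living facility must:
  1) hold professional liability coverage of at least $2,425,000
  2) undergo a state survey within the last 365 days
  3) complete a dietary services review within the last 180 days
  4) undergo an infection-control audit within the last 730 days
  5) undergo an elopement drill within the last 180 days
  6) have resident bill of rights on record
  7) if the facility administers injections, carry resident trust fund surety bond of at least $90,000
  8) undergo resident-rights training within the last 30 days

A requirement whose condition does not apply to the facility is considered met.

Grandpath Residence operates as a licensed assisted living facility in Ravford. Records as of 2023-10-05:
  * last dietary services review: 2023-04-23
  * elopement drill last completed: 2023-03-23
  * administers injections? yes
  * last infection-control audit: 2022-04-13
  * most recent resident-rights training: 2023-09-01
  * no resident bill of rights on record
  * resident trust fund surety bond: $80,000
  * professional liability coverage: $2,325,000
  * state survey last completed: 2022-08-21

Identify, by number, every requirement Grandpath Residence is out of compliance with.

1. professional liability coverage $2,325,000 < $2,425,000 → not met
2. state survey 410 days ago vs limit 365 → not met
3. dietary services review 165 days ago vs limit 180 → met
4. infection-control audit 540 days ago vs limit 730 → met
5. elopement drill 196 days ago vs limit 180 → not met
6. resident bill of rights absent → not met
7. condition 'administers injections' holds; resident trust fund surety bond $80,000 < $90,000 → not met
8. resident-rights training 34 days ago vs limit 30 → not met
Not met: 1, 2, 5, 6, 7, 8

1, 2, 5, 6, 7, 8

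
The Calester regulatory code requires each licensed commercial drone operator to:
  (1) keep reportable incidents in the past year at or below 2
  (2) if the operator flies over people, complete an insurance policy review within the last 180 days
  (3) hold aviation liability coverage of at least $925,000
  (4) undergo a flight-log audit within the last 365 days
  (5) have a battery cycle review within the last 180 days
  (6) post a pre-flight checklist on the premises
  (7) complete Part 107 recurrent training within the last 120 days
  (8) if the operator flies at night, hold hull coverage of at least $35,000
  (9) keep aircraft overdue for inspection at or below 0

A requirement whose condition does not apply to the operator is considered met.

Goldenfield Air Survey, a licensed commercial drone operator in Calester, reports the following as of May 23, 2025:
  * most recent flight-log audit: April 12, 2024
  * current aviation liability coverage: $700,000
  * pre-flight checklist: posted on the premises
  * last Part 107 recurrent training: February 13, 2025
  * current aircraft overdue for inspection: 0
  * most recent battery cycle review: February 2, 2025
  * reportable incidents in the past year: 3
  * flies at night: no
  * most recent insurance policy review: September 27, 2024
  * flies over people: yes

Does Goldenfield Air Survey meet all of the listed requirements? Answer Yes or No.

1. reportable incidents in the past year 3 > 2 → not met
2. condition 'flies over people' holds; insurance policy review 238 days ago vs limit 180 → not met
3. aviation liability coverage $700,000 < $925,000 → not met
4. flight-log audit 406 days ago vs limit 365 → not met
5. battery cycle review 110 days ago vs limit 180 → met
6. pre-flight checklist present → met
7. Part 107 recurrent training 99 days ago vs limit 120 → met
8. condition 'flies at night' does not hold → requirement n/a → met
9. aircraft overdue for inspection 0 ≤ 0 → met
Not met: 1, 2, 3, 4

No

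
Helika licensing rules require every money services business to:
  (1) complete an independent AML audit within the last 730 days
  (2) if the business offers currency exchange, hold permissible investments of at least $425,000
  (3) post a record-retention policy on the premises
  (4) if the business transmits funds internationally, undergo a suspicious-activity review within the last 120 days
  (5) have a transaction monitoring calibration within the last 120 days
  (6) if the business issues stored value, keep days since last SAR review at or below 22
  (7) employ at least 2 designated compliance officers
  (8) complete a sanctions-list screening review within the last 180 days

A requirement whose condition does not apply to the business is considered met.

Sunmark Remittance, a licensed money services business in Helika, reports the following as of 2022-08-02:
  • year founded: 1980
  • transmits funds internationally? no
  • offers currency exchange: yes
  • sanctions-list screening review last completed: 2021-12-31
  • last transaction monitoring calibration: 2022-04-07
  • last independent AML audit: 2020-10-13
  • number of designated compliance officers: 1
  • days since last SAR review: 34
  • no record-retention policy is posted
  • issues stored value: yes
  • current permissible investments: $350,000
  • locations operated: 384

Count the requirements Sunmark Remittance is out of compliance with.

1. independent AML audit 658 days ago vs limit 730 → met
2. condition 'offers currency exchange' holds; permissible investments $350,000 < $425,000 → not met
3. record-retention policy absent → not met
4. condition 'transmits funds internationally' does not hold → requirement n/a → met
5. transaction monitoring calibration 117 days ago vs limit 120 → met
6. condition 'issues stored value' holds; days since last SAR review 34 > 22 → not met
7. designated compliance officers 1 < 2 → not met
8. sanctions-list screening review 214 days ago vs limit 180 → not met
Not met: 5 of 8

5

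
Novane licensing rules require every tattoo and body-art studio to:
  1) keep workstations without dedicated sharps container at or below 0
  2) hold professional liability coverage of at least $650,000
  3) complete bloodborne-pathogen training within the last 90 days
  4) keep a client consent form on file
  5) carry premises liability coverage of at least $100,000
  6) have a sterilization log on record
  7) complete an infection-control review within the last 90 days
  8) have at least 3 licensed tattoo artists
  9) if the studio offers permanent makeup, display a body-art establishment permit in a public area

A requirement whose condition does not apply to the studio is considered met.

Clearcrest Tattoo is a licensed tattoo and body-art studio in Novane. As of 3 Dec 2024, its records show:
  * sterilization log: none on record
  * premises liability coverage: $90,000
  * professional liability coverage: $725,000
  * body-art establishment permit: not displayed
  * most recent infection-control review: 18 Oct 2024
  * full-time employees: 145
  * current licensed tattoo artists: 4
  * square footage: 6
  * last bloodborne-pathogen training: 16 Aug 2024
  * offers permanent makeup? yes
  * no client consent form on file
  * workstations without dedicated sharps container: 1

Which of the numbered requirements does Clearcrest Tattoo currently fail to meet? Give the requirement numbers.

1. workstations without dedicated sharps container 1 > 0 → not met
2. professional liability coverage $725,000 ≥ $650,000 → met
3. bloodborne-pathogen training 109 days ago vs limit 90 → not met
4. client consent form absent → not met
5. premises liability coverage $90,000 < $100,000 → not met
6. sterilization log absent → not met
7. infection-control review 46 days ago vs limit 90 → met
8. licensed tattoo artists 4 ≥ 3 → met
9. condition 'offers permanent makeup' holds; body-art establishment permit absent → not met
Not met: 1, 3, 4, 5, 6, 9

1, 3, 4, 5, 6, 9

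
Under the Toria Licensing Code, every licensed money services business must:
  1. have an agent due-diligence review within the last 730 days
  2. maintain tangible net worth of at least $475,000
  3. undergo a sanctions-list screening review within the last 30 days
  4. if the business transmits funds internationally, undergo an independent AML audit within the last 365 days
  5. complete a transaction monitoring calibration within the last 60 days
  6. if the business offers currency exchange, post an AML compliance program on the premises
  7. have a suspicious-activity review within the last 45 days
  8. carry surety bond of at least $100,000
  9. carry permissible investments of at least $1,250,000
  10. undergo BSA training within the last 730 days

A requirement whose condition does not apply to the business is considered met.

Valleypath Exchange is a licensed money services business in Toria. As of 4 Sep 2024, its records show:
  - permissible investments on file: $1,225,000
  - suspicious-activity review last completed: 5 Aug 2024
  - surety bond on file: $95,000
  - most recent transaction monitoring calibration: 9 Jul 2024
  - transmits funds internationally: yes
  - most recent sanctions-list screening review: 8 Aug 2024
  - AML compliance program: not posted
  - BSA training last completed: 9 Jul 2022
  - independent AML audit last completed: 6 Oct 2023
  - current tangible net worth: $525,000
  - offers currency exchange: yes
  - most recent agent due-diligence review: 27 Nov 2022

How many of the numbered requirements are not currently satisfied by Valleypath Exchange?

4

1. agent due-diligence review 647 days ago vs limit 730 → met
2. tangible net worth $525,000 ≥ $475,000 → met
3. sanctions-list screening review 27 days ago vs limit 30 → met
4. condition 'transmits funds internationally' holds; independent AML audit 334 days ago vs limit 365 → met
5. transaction monitoring calibration 57 days ago vs limit 60 → met
6. condition 'offers currency exchange' holds; AML compliance program absent → not met
7. suspicious-activity review 30 days ago vs limit 45 → met
8. surety bond $95,000 < $100,000 → not met
9. permissible investments $1,225,000 < $1,250,000 → not met
10. BSA training 788 days ago vs limit 730 → not met
Not met: 4 of 10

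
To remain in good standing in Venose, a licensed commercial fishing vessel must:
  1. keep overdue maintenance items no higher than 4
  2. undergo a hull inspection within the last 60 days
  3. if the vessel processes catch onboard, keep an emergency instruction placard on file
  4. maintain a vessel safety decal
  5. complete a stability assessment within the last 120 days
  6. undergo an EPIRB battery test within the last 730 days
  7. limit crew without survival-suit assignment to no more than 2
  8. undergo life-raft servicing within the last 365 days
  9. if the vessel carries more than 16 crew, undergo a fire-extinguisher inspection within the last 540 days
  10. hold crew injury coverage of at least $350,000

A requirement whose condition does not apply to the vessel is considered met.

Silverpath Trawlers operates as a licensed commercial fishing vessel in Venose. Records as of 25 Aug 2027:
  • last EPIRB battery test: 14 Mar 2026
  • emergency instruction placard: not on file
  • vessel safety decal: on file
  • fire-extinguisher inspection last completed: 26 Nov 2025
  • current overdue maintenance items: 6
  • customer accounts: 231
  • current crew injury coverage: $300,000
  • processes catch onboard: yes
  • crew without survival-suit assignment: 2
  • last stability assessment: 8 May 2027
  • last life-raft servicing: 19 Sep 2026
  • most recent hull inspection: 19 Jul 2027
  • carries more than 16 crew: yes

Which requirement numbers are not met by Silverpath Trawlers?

1, 3, 9, 10

1. overdue maintenance items 6 > 4 → not met
2. hull inspection 37 days ago vs limit 60 → met
3. condition 'processes catch onboard' holds; emergency instruction placard absent → not met
4. vessel safety decal present → met
5. stability assessment 109 days ago vs limit 120 → met
6. EPIRB battery test 529 days ago vs limit 730 → met
7. crew without survival-suit assignment 2 ≤ 2 → met
8. life-raft servicing 340 days ago vs limit 365 → met
9. condition 'carries more than 16 crew' holds; fire-extinguisher inspection 637 days ago vs limit 540 → not met
10. crew injury coverage $300,000 < $350,000 → not met
Not met: 1, 3, 9, 10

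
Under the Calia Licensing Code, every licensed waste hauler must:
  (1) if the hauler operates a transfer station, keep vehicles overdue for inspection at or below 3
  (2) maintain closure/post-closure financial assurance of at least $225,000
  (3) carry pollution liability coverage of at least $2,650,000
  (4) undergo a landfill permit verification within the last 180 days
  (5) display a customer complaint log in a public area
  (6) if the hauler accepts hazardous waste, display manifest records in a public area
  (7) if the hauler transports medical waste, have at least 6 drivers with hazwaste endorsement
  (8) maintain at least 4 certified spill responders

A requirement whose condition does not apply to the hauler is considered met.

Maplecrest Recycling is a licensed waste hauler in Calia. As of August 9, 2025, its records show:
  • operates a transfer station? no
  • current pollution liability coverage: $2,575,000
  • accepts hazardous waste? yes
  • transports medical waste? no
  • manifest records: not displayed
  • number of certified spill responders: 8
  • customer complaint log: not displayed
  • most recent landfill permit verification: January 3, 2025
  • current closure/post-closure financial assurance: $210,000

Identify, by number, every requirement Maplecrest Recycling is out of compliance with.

2, 3, 4, 5, 6

1. condition 'operates a transfer station' does not hold → requirement n/a → met
2. closure/post-closure financial assurance $210,000 < $225,000 → not met
3. pollution liability coverage $2,575,000 < $2,650,000 → not met
4. landfill permit verification 218 days ago vs limit 180 → not met
5. customer complaint log absent → not met
6. condition 'accepts hazardous waste' holds; manifest records absent → not met
7. condition 'transports medical waste' does not hold → requirement n/a → met
8. certified spill responders 8 ≥ 4 → met
Not met: 2, 3, 4, 5, 6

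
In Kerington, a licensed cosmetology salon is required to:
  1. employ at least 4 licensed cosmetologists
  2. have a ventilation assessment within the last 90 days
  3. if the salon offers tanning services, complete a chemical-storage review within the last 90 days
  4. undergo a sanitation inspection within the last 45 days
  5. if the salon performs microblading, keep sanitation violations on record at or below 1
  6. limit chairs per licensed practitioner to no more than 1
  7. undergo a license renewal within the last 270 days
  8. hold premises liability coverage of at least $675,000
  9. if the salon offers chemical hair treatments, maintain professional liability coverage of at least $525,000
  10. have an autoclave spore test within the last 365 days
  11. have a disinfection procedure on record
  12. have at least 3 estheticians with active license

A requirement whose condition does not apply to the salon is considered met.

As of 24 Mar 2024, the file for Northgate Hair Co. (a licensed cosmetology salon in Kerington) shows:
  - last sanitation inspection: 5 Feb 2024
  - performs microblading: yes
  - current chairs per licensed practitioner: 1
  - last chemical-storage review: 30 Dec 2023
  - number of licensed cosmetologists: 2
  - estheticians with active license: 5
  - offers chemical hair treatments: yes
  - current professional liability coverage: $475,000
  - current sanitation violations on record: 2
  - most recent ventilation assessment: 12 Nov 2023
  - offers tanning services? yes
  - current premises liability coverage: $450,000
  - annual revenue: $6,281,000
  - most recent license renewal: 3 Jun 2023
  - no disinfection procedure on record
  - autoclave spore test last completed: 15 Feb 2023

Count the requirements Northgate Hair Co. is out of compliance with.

9

1. licensed cosmetologists 2 < 4 → not met
2. ventilation assessment 133 days ago vs limit 90 → not met
3. condition 'offers tanning services' holds; chemical-storage review 85 days ago vs limit 90 → met
4. sanitation inspection 48 days ago vs limit 45 → not met
5. condition 'performs microblading' holds; sanitation violations on record 2 > 1 → not met
6. chairs per licensed practitioner 1 ≤ 1 → met
7. license renewal 295 days ago vs limit 270 → not met
8. premises liability coverage $450,000 < $675,000 → not met
9. condition 'offers chemical hair treatments' holds; professional liability coverage $475,000 < $525,000 → not met
10. autoclave spore test 403 days ago vs limit 365 → not met
11. disinfection procedure absent → not met
12. estheticians with active license 5 ≥ 3 → met
Not met: 9 of 12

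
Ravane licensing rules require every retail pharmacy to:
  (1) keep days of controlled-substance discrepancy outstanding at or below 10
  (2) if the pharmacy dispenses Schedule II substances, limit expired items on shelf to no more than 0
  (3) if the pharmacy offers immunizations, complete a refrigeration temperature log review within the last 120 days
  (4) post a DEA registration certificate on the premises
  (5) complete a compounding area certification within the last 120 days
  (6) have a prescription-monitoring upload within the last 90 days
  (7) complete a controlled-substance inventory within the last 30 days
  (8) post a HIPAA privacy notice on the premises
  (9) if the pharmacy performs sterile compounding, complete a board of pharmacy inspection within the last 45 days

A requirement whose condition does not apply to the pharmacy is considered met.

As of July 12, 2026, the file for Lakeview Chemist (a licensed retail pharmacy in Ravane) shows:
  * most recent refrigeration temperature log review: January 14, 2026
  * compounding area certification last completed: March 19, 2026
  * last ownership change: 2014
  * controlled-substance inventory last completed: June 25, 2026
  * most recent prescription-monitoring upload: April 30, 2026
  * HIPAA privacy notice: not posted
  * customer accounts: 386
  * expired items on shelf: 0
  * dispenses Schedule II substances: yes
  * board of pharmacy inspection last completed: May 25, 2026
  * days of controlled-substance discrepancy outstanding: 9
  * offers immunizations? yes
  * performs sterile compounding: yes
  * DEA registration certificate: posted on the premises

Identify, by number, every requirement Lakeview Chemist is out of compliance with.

1. days of controlled-substance discrepancy outstanding 9 ≤ 10 → met
2. condition 'dispenses Schedule II substances' holds; expired items on shelf 0 ≤ 0 → met
3. condition 'offers immunizations' holds; refrigeration temperature log review 179 days ago vs limit 120 → not met
4. DEA registration certificate present → met
5. compounding area certification 115 days ago vs limit 120 → met
6. prescription-monitoring upload 73 days ago vs limit 90 → met
7. controlled-substance inventory 17 days ago vs limit 30 → met
8. HIPAA privacy notice absent → not met
9. condition 'performs sterile compounding' holds; board of pharmacy inspection 48 days ago vs limit 45 → not met
Not met: 3, 8, 9

3, 8, 9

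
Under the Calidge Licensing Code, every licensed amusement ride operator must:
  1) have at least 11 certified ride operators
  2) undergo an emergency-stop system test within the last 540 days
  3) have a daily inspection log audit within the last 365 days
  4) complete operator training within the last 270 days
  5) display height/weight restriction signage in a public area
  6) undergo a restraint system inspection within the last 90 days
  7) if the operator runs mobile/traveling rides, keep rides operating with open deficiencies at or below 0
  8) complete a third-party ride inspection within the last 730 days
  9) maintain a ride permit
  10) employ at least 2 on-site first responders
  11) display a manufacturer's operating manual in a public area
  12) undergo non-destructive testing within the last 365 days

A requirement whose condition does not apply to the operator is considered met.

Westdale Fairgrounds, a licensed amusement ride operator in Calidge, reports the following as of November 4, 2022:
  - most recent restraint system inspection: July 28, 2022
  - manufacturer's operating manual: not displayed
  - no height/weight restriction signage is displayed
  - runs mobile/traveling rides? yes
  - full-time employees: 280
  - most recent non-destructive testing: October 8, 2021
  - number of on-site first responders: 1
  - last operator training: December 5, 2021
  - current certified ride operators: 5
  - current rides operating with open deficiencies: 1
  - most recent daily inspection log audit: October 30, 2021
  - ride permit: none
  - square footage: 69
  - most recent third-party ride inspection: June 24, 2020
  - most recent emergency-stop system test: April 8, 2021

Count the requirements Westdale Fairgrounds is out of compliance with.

12

1. certified ride operators 5 < 11 → not met
2. emergency-stop system test 575 days ago vs limit 540 → not met
3. daily inspection log audit 370 days ago vs limit 365 → not met
4. operator training 334 days ago vs limit 270 → not met
5. height/weight restriction signage absent → not met
6. restraint system inspection 99 days ago vs limit 90 → not met
7. condition 'runs mobile/traveling rides' holds; rides operating with open deficiencies 1 > 0 → not met
8. third-party ride inspection 863 days ago vs limit 730 → not met
9. ride permit absent → not met
10. on-site first responders 1 < 2 → not met
11. manufacturer's operating manual absent → not met
12. non-destructive testing 392 days ago vs limit 365 → not met
Not met: 12 of 12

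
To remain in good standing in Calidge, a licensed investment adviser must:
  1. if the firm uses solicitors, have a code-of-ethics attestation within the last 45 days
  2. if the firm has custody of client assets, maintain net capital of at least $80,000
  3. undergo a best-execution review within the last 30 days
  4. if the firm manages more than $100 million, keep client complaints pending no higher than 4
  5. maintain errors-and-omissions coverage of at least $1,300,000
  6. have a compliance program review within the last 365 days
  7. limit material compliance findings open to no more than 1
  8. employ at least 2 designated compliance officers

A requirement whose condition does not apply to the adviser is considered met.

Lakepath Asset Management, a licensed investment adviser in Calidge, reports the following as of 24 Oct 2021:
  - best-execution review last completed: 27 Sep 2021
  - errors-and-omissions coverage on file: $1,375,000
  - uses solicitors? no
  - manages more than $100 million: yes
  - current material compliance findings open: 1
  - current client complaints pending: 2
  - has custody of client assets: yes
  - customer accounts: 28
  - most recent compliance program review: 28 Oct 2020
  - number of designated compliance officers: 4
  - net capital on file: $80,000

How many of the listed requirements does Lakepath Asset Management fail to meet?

1. condition 'uses solicitors' does not hold → requirement n/a → met
2. condition 'has custody of client assets' holds; net capital $80,000 ≥ $80,000 → met
3. best-execution review 27 days ago vs limit 30 → met
4. condition 'manages more than $100 million' holds; client complaints pending 2 ≤ 4 → met
5. errors-and-omissions coverage $1,375,000 ≥ $1,300,000 → met
6. compliance program review 361 days ago vs limit 365 → met
7. material compliance findings open 1 ≤ 1 → met
8. designated compliance officers 4 ≥ 2 → met
Not met: 0 of 8

0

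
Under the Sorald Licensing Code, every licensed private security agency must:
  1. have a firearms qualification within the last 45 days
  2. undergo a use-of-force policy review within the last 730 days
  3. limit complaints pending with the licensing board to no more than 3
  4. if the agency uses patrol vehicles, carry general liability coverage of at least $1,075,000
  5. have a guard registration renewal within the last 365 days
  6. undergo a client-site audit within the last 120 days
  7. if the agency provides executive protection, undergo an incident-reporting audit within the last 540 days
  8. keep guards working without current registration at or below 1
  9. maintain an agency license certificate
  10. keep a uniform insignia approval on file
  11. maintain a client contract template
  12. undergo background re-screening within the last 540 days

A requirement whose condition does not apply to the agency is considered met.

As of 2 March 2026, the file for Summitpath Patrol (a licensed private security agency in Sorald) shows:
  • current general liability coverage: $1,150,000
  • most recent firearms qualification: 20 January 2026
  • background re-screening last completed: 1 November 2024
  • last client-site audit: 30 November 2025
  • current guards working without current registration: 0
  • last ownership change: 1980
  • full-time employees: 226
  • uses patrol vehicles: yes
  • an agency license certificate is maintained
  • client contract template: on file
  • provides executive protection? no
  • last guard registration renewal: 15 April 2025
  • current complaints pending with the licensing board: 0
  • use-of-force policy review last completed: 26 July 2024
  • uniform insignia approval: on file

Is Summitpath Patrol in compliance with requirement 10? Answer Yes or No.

10. uniform insignia approval present → met

Yes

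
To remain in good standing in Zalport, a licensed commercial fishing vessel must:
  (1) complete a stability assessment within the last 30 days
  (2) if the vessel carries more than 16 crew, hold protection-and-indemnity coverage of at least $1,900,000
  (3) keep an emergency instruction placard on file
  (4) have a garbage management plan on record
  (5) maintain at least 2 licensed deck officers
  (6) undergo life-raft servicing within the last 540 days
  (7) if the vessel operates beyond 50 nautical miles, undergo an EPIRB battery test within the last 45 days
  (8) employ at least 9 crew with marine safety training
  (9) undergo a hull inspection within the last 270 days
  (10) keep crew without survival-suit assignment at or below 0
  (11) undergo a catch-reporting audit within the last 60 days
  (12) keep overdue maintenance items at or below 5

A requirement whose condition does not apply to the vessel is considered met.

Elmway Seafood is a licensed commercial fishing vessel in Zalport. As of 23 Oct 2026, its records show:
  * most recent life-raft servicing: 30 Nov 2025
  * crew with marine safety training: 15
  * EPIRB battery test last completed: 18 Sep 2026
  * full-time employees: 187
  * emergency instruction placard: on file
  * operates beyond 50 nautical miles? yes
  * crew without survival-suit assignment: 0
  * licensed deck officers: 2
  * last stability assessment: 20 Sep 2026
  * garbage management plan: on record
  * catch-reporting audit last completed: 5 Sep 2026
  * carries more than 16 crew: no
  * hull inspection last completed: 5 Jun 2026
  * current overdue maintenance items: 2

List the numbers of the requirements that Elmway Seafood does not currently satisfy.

1. stability assessment 33 days ago vs limit 30 → not met
2. condition 'carries more than 16 crew' does not hold → requirement n/a → met
3. emergency instruction placard present → met
4. garbage management plan present → met
5. licensed deck officers 2 ≥ 2 → met
6. life-raft servicing 327 days ago vs limit 540 → met
7. condition 'operates beyond 50 nautical miles' holds; EPIRB battery test 35 days ago vs limit 45 → met
8. crew with marine safety training 15 ≥ 9 → met
9. hull inspection 140 days ago vs limit 270 → met
10. crew without survival-suit assignment 0 ≤ 0 → met
11. catch-reporting audit 48 days ago vs limit 60 → met
12. overdue maintenance items 2 ≤ 5 → met
Not met: 1

1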